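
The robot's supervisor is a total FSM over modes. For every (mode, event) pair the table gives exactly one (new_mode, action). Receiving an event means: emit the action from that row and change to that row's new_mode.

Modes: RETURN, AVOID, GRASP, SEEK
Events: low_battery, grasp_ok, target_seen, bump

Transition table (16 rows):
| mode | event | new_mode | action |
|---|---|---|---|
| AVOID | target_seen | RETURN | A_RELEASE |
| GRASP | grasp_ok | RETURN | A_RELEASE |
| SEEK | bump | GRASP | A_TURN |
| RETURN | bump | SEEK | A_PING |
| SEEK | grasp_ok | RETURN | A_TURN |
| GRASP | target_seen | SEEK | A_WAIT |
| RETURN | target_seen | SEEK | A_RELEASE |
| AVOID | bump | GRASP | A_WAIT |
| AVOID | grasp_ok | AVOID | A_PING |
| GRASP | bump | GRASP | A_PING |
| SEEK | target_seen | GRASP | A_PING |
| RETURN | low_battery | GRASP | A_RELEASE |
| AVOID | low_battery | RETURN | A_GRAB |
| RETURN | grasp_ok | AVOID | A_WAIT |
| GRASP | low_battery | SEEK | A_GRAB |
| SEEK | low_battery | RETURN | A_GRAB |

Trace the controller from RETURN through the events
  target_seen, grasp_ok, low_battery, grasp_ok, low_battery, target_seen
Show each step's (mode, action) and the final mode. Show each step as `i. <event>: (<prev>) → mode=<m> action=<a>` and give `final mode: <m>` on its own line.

1. target_seen: (RETURN) → mode=SEEK action=A_RELEASE
2. grasp_ok: (SEEK) → mode=RETURN action=A_TURN
3. low_battery: (RETURN) → mode=GRASP action=A_RELEASE
4. grasp_ok: (GRASP) → mode=RETURN action=A_RELEASE
5. low_battery: (RETURN) → mode=GRASP action=A_RELEASE
6. target_seen: (GRASP) → mode=SEEK action=A_WAIT

final mode: SEEK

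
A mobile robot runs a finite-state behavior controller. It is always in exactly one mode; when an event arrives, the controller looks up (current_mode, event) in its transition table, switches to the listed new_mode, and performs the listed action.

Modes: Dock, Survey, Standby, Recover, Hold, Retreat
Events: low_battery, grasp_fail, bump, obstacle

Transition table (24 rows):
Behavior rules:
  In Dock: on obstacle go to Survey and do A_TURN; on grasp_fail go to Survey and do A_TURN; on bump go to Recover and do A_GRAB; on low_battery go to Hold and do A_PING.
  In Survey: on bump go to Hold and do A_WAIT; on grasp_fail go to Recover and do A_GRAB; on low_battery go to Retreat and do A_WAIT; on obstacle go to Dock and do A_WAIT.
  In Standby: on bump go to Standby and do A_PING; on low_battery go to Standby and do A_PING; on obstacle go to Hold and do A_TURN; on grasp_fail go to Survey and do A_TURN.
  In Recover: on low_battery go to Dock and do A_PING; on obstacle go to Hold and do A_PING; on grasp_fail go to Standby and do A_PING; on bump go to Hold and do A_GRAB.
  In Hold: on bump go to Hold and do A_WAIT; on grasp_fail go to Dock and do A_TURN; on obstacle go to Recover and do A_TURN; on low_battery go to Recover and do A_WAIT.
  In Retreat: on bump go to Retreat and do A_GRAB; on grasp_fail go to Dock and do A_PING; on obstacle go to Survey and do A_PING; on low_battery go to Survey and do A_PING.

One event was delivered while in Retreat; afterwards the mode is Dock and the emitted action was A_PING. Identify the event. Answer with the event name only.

try low_battery: (Retreat, low_battery) → (Survey, A_PING)
try grasp_fail: (Retreat, grasp_fail) → (Dock, A_PING)  ← matches
try bump: (Retreat, bump) → (Retreat, A_GRAB)
try obstacle: (Retreat, obstacle) → (Survey, A_PING)

grasp_fail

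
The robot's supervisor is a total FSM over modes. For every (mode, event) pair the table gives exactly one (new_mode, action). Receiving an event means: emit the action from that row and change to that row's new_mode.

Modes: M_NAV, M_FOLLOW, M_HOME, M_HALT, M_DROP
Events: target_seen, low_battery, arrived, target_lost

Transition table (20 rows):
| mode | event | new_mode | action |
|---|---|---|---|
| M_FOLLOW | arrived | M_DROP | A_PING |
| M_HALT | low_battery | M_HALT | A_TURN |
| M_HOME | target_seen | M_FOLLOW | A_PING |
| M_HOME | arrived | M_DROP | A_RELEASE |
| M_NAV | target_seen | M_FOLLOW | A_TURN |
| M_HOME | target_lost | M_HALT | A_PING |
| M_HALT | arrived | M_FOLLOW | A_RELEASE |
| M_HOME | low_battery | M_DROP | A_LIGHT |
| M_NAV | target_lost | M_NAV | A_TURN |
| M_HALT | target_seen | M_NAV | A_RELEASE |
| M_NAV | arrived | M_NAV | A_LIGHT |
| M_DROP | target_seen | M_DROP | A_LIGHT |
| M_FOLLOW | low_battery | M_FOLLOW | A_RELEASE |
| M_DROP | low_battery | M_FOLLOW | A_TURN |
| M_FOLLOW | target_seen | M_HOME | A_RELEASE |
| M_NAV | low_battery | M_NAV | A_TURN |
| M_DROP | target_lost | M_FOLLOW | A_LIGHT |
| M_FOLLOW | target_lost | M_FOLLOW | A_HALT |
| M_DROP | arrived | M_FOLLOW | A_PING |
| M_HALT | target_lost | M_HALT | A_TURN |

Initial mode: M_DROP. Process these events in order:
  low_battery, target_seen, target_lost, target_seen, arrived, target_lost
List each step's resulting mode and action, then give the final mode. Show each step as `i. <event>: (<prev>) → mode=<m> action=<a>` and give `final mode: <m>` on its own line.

1. low_battery: (M_DROP) → mode=M_FOLLOW action=A_TURN
2. target_seen: (M_FOLLOW) → mode=M_HOME action=A_RELEASE
3. target_lost: (M_HOME) → mode=M_HALT action=A_PING
4. target_seen: (M_HALT) → mode=M_NAV action=A_RELEASE
5. arrived: (M_NAV) → mode=M_NAV action=A_LIGHT
6. target_lost: (M_NAV) → mode=M_NAV action=A_TURN

final mode: M_NAV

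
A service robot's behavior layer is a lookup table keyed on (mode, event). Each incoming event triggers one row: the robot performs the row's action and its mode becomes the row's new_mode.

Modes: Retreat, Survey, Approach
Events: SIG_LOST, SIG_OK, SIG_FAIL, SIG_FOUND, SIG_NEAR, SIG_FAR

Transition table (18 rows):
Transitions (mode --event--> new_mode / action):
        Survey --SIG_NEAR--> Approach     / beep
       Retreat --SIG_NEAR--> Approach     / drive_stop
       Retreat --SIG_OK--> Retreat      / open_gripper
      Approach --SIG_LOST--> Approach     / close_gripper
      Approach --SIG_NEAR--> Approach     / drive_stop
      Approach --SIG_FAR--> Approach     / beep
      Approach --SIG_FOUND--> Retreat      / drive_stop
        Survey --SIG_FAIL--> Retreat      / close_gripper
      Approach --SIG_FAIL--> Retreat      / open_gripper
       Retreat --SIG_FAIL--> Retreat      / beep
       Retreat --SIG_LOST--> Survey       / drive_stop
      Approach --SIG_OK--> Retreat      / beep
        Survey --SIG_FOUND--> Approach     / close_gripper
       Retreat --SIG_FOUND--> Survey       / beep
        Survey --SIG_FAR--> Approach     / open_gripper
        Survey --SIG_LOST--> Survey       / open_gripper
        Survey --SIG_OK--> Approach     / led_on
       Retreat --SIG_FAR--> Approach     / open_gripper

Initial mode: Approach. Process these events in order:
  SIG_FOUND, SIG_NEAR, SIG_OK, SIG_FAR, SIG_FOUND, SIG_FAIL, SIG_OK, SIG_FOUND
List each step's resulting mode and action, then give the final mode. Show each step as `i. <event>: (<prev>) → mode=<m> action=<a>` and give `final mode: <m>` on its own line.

final mode: Survey

1. SIG_FOUND: (Approach) → mode=Retreat action=drive_stop
2. SIG_NEAR: (Retreat) → mode=Approach action=drive_stop
3. SIG_OK: (Approach) → mode=Retreat action=beep
4. SIG_FAR: (Retreat) → mode=Approach action=open_gripper
5. SIG_FOUND: (Approach) → mode=Retreat action=drive_stop
6. SIG_FAIL: (Retreat) → mode=Retreat action=beep
7. SIG_OK: (Retreat) → mode=Retreat action=open_gripper
8. SIG_FOUND: (Retreat) → mode=Survey action=beep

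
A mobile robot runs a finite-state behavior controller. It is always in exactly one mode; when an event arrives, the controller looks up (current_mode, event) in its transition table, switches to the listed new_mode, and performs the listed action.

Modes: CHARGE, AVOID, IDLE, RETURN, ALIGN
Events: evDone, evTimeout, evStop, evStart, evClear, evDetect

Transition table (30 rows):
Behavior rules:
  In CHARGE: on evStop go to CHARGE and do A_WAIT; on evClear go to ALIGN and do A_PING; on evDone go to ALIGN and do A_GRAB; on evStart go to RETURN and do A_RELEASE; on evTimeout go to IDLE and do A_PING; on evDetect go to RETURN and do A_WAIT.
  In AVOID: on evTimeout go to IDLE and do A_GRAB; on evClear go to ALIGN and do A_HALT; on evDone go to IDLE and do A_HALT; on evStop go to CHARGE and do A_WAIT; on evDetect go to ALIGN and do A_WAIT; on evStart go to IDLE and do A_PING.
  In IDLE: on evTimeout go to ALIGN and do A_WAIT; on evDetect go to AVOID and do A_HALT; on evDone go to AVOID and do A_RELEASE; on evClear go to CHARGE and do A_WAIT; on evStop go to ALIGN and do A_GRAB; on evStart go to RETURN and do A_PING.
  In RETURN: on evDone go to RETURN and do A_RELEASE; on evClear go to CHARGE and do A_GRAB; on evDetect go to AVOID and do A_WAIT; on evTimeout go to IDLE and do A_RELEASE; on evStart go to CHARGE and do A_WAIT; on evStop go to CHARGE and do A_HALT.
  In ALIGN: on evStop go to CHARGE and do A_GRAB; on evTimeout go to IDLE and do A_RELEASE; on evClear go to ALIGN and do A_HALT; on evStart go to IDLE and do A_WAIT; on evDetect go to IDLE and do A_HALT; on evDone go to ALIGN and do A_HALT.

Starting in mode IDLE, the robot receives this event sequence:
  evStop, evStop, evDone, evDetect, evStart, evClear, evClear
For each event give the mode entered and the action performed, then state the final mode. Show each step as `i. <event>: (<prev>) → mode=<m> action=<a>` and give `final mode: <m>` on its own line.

1. evStop: (IDLE) → mode=ALIGN action=A_GRAB
2. evStop: (ALIGN) → mode=CHARGE action=A_GRAB
3. evDone: (CHARGE) → mode=ALIGN action=A_GRAB
4. evDetect: (ALIGN) → mode=IDLE action=A_HALT
5. evStart: (IDLE) → mode=RETURN action=A_PING
6. evClear: (RETURN) → mode=CHARGE action=A_GRAB
7. evClear: (CHARGE) → mode=ALIGN action=A_PING

final mode: ALIGN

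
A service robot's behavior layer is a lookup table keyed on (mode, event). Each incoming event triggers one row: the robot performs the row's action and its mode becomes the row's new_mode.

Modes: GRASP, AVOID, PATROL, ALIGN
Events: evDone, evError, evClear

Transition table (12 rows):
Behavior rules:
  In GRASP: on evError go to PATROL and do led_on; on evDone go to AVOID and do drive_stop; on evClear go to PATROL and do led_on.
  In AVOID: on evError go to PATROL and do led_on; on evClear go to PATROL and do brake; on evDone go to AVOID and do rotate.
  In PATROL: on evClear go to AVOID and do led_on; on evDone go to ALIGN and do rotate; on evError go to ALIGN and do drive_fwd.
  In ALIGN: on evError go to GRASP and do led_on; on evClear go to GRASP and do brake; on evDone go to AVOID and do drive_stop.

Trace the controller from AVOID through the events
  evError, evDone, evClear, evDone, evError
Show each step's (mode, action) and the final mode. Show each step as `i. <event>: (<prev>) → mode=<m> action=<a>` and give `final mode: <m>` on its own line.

1. evError: (AVOID) → mode=PATROL action=led_on
2. evDone: (PATROL) → mode=ALIGN action=rotate
3. evClear: (ALIGN) → mode=GRASP action=brake
4. evDone: (GRASP) → mode=AVOID action=drive_stop
5. evError: (AVOID) → mode=PATROL action=led_on

final mode: PATROL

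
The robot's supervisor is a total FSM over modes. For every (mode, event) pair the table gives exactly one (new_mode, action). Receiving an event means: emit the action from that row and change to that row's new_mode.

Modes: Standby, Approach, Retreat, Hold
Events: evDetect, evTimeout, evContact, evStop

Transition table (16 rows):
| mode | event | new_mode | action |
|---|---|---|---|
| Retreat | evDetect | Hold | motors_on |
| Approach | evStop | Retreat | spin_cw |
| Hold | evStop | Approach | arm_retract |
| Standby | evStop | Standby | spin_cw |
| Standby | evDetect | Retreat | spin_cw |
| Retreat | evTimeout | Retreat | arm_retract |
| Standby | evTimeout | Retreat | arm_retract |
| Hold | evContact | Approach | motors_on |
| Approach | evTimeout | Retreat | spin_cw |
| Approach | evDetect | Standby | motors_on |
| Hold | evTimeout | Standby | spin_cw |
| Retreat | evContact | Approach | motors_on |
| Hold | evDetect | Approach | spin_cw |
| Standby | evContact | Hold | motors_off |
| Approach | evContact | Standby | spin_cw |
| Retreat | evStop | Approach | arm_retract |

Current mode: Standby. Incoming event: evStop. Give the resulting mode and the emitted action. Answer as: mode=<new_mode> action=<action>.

mode=Standby action=spin_cw

current mode = Standby; filter table to that mode:
  (Standby, evStop) → (Standby, spin_cw)  ← event matches
  (Standby, evDetect) → (Retreat, spin_cw)
  (Standby, evTimeout) → (Retreat, arm_retract)
  (Standby, evContact) → (Hold, motors_off)
event = evStop selects (Standby, spin_cw)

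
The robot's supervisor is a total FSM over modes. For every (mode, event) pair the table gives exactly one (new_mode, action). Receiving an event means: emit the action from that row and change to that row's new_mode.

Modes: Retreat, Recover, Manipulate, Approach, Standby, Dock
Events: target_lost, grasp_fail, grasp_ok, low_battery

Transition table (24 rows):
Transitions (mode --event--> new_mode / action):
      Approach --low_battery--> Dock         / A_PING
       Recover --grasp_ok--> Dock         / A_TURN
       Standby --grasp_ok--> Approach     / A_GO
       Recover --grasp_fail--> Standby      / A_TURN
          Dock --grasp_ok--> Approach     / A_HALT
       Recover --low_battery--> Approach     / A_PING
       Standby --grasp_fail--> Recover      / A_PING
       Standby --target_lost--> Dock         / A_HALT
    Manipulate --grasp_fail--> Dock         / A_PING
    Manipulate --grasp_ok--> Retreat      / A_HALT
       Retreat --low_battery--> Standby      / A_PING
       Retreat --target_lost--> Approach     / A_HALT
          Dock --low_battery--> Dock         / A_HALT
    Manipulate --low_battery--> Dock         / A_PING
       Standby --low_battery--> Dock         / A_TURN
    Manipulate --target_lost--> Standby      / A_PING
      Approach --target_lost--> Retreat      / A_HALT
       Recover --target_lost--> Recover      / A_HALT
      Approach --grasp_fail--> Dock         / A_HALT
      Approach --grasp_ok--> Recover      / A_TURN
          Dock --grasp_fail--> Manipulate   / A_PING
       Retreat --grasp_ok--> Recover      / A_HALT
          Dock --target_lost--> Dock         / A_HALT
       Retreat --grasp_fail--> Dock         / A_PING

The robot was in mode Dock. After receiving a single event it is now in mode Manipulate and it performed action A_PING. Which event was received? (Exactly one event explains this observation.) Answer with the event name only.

grasp_fail

try target_lost: (Dock, target_lost) → (Dock, A_HALT)
try grasp_fail: (Dock, grasp_fail) → (Manipulate, A_PING)  ← matches
try grasp_ok: (Dock, grasp_ok) → (Approach, A_HALT)
try low_battery: (Dock, low_battery) → (Dock, A_HALT)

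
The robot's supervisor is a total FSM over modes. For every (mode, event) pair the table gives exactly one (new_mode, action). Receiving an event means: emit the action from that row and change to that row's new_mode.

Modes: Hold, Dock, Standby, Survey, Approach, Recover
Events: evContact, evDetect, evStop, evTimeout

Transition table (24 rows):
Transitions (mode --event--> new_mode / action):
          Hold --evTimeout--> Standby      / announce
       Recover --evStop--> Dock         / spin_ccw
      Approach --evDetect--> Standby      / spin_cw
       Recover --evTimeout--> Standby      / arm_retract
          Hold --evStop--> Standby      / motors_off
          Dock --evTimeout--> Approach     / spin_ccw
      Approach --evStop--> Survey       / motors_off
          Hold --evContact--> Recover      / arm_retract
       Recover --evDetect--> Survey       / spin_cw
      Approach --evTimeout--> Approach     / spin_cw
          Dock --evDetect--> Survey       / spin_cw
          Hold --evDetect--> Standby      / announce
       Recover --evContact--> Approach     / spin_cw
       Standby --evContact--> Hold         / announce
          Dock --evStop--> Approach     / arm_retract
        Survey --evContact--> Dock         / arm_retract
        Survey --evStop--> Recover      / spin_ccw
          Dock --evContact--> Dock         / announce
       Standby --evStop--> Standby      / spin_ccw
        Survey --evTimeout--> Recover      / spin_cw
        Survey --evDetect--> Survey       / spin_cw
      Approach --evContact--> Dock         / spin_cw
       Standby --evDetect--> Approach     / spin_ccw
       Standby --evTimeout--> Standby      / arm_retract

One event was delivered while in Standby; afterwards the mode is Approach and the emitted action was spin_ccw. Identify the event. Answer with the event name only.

try evContact: (Standby, evContact) → (Hold, announce)
try evDetect: (Standby, evDetect) → (Approach, spin_ccw)  ← matches
try evStop: (Standby, evStop) → (Standby, spin_ccw)
try evTimeout: (Standby, evTimeout) → (Standby, arm_retract)

evDetect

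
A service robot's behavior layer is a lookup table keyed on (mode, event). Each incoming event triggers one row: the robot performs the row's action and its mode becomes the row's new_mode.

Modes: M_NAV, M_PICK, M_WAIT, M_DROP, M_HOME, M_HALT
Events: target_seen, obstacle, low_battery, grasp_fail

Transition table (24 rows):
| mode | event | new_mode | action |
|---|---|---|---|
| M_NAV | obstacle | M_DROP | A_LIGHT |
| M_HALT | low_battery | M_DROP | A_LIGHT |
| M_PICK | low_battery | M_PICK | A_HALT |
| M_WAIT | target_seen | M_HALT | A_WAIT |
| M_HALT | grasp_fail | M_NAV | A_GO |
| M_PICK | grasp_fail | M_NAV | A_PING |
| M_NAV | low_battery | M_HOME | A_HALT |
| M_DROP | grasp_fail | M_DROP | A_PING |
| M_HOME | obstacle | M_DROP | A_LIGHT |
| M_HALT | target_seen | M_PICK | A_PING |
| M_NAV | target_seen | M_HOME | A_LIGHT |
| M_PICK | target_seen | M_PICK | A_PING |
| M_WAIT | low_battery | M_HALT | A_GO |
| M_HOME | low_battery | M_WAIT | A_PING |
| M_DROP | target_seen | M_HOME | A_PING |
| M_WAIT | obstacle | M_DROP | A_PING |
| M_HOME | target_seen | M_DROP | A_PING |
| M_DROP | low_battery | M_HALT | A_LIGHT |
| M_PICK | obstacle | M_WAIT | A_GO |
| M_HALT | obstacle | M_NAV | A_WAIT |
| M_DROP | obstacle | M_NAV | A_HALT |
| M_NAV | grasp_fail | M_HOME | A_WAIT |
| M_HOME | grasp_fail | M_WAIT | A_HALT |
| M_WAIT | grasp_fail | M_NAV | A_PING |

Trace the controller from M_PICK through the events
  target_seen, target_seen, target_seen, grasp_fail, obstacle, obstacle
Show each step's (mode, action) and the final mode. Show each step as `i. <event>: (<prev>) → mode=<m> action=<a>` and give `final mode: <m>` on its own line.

1. target_seen: (M_PICK) → mode=M_PICK action=A_PING
2. target_seen: (M_PICK) → mode=M_PICK action=A_PING
3. target_seen: (M_PICK) → mode=M_PICK action=A_PING
4. grasp_fail: (M_PICK) → mode=M_NAV action=A_PING
5. obstacle: (M_NAV) → mode=M_DROP action=A_LIGHT
6. obstacle: (M_DROP) → mode=M_NAV action=A_HALT

final mode: M_NAV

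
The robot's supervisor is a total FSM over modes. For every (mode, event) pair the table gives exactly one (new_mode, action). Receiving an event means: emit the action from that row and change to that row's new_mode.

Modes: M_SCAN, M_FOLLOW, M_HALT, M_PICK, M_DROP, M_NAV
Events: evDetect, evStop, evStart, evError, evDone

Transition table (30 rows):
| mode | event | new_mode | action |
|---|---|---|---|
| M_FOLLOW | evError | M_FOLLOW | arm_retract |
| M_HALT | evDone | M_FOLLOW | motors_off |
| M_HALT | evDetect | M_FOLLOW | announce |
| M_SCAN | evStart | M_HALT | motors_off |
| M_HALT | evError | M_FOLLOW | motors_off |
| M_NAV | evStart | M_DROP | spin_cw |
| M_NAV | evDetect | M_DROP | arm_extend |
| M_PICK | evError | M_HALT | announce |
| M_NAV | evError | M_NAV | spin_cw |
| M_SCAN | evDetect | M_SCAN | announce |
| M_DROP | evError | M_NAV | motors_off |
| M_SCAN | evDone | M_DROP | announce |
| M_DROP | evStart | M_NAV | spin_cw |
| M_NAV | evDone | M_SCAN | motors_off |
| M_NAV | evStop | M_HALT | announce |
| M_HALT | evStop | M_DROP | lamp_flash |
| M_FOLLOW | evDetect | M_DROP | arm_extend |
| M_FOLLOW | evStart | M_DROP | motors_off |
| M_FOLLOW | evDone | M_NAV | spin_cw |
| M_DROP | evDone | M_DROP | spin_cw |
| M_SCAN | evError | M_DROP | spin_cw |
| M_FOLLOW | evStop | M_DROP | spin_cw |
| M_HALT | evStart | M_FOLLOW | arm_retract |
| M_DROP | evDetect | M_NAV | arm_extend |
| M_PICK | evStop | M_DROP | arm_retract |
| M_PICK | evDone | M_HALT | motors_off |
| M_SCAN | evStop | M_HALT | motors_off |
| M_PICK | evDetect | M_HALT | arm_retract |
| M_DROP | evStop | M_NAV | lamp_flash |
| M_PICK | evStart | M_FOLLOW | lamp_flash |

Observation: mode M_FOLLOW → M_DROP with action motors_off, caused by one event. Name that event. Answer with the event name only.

evStart

try evDetect: (M_FOLLOW, evDetect) → (M_DROP, arm_extend)
try evStop: (M_FOLLOW, evStop) → (M_DROP, spin_cw)
try evStart: (M_FOLLOW, evStart) → (M_DROP, motors_off)  ← matches
try evError: (M_FOLLOW, evError) → (M_FOLLOW, arm_retract)
try evDone: (M_FOLLOW, evDone) → (M_NAV, spin_cw)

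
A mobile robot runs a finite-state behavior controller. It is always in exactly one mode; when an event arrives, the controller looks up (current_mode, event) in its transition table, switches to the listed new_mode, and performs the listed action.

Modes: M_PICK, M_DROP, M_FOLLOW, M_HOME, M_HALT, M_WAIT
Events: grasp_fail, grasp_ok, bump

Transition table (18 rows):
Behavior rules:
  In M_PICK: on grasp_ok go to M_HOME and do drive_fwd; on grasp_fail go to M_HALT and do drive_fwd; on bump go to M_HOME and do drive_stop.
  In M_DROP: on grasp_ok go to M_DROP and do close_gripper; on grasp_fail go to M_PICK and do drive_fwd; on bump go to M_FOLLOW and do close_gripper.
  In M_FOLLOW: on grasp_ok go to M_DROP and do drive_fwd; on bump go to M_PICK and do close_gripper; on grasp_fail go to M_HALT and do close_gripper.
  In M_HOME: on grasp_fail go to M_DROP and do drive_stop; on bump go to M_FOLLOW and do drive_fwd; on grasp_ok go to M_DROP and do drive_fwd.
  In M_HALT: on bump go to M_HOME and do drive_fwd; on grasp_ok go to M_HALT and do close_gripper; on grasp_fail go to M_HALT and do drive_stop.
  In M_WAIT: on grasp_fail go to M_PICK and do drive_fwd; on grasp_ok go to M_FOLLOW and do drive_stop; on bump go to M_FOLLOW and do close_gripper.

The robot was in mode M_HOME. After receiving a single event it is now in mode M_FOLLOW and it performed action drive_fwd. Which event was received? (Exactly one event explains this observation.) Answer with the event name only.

try grasp_fail: (M_HOME, grasp_fail) → (M_DROP, drive_stop)
try grasp_ok: (M_HOME, grasp_ok) → (M_DROP, drive_fwd)
try bump: (M_HOME, bump) → (M_FOLLOW, drive_fwd)  ← matches

bump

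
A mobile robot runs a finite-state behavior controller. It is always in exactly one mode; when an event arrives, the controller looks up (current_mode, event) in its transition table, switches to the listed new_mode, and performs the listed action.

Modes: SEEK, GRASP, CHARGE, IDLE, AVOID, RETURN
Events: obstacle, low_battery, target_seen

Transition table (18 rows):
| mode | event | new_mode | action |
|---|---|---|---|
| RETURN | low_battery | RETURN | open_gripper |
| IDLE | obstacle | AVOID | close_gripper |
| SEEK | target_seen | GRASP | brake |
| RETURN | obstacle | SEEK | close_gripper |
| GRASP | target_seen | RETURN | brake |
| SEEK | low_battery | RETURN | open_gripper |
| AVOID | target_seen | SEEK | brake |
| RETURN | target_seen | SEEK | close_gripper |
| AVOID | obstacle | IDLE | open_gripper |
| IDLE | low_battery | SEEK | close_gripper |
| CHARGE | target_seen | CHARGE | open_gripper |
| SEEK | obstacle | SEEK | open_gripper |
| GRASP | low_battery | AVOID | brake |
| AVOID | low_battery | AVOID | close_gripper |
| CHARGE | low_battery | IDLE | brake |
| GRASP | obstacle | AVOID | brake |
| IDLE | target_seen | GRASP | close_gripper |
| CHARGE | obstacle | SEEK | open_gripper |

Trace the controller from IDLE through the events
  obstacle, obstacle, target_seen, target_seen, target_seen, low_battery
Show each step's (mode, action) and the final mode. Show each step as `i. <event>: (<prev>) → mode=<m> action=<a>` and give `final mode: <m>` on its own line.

1. obstacle: (IDLE) → mode=AVOID action=close_gripper
2. obstacle: (AVOID) → mode=IDLE action=open_gripper
3. target_seen: (IDLE) → mode=GRASP action=close_gripper
4. target_seen: (GRASP) → mode=RETURN action=brake
5. target_seen: (RETURN) → mode=SEEK action=close_gripper
6. low_battery: (SEEK) → mode=RETURN action=open_gripper

final mode: RETURN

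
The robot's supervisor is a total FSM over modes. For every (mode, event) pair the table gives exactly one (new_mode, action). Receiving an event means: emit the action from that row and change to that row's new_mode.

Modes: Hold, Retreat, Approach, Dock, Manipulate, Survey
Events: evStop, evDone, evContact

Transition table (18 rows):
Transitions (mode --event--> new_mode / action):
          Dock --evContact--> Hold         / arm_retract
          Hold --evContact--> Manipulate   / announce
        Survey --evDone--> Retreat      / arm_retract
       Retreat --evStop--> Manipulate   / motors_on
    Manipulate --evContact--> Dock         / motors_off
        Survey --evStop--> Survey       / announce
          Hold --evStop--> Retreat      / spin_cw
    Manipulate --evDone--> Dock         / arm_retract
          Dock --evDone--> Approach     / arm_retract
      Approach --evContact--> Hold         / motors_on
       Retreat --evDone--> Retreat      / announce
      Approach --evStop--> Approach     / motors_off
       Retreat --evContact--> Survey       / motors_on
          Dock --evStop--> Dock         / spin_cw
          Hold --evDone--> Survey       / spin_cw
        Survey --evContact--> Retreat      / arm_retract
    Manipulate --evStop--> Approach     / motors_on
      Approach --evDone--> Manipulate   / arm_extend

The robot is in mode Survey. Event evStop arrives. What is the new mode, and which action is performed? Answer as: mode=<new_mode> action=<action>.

mode=Survey action=announce

current mode = Survey; filter table to that mode:
  (Survey, evDone) → (Retreat, arm_retract)
  (Survey, evStop) → (Survey, announce)  ← event matches
  (Survey, evContact) → (Retreat, arm_retract)
event = evStop selects (Survey, announce)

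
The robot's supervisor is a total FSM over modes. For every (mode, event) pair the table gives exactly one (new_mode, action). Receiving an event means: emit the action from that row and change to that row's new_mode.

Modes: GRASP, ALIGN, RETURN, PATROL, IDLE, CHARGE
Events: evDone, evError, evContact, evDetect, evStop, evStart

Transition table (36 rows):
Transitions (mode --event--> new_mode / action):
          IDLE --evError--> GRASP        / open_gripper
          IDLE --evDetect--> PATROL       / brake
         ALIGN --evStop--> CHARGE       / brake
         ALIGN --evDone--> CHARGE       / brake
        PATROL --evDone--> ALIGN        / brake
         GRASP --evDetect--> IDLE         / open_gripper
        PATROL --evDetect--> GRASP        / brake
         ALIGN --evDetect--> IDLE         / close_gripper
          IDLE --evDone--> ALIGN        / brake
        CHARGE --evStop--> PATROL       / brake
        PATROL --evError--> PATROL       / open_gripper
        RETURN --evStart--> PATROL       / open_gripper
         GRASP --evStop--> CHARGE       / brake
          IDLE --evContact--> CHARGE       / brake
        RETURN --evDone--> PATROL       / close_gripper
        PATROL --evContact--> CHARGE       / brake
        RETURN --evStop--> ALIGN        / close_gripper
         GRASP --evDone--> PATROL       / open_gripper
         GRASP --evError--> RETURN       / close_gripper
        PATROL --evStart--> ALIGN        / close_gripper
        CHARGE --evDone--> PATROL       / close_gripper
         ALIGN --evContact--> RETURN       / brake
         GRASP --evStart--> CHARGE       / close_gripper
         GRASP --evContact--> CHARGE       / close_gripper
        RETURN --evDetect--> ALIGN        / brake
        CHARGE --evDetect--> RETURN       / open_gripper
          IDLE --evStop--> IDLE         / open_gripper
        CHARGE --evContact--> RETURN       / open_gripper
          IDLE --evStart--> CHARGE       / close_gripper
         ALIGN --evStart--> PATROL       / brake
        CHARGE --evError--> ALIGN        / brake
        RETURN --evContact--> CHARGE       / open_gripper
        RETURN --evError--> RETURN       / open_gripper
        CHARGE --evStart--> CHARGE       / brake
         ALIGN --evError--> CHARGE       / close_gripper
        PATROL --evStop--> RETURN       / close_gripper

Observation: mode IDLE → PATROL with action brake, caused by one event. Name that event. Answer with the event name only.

evDetect

try evDone: (IDLE, evDone) → (ALIGN, brake)
try evError: (IDLE, evError) → (GRASP, open_gripper)
try evContact: (IDLE, evContact) → (CHARGE, brake)
try evDetect: (IDLE, evDetect) → (PATROL, brake)  ← matches
try evStop: (IDLE, evStop) → (IDLE, open_gripper)
try evStart: (IDLE, evStart) → (CHARGE, close_gripper)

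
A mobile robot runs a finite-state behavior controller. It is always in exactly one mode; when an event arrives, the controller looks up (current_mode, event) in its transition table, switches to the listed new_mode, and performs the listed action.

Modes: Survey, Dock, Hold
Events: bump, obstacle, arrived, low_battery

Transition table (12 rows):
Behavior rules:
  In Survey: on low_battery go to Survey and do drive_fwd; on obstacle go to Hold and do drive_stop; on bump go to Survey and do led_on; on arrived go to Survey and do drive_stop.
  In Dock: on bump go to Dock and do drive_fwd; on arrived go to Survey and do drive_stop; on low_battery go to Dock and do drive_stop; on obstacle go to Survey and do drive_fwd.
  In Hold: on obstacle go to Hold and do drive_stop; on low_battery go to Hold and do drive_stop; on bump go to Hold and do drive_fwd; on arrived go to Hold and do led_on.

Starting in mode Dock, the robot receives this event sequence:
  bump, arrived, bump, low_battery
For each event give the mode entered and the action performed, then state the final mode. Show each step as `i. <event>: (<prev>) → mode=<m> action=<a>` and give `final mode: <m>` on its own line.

final mode: Survey

1. bump: (Dock) → mode=Dock action=drive_fwd
2. arrived: (Dock) → mode=Survey action=drive_stop
3. bump: (Survey) → mode=Survey action=led_on
4. low_battery: (Survey) → mode=Survey action=drive_fwd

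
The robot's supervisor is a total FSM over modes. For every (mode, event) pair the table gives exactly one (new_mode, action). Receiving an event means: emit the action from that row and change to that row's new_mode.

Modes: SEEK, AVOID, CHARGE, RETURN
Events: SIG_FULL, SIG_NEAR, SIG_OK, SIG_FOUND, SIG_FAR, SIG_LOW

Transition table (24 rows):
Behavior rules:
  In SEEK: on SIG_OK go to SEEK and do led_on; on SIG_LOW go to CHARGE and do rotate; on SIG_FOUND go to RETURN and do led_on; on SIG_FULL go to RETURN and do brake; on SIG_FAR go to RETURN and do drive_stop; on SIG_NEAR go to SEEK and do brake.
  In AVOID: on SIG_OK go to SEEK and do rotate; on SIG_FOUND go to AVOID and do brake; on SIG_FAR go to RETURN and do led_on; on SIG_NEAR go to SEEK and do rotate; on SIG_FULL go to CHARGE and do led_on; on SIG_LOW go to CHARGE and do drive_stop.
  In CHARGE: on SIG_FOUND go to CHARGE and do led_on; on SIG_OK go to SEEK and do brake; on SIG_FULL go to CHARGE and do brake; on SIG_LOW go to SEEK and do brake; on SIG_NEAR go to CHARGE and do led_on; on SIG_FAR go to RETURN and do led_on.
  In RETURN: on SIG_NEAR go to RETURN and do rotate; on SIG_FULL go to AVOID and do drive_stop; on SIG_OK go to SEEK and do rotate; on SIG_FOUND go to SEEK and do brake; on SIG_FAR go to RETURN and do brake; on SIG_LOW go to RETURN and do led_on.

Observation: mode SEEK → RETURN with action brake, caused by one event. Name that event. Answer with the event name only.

SIG_FULL

try SIG_FULL: (SEEK, SIG_FULL) → (RETURN, brake)  ← matches
try SIG_NEAR: (SEEK, SIG_NEAR) → (SEEK, brake)
try SIG_OK: (SEEK, SIG_OK) → (SEEK, led_on)
try SIG_FOUND: (SEEK, SIG_FOUND) → (RETURN, led_on)
try SIG_FAR: (SEEK, SIG_FAR) → (RETURN, drive_stop)
try SIG_LOW: (SEEK, SIG_LOW) → (CHARGE, rotate)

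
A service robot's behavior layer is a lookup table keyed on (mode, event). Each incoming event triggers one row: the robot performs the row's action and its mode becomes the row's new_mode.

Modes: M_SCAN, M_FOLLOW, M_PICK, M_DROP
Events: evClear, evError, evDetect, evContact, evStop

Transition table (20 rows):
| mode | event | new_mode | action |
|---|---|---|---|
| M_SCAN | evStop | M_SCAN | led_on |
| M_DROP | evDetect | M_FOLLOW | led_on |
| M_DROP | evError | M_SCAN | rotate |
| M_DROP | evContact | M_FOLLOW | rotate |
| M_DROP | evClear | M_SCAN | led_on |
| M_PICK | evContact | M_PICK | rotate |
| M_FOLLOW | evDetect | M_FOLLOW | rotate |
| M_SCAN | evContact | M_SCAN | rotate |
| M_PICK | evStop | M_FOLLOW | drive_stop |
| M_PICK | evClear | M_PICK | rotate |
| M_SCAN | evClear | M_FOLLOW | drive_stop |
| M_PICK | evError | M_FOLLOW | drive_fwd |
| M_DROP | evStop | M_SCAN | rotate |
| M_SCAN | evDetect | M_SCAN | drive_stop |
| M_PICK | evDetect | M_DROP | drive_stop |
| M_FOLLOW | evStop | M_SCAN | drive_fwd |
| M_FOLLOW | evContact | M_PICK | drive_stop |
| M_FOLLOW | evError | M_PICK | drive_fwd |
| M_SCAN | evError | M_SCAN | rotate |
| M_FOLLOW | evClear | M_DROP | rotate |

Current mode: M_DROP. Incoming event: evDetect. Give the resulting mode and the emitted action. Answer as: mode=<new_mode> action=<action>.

current mode = M_DROP; filter table to that mode:
  (M_DROP, evDetect) → (M_FOLLOW, led_on)  ← event matches
  (M_DROP, evError) → (M_SCAN, rotate)
  (M_DROP, evContact) → (M_FOLLOW, rotate)
  (M_DROP, evClear) → (M_SCAN, led_on)
  (M_DROP, evStop) → (M_SCAN, rotate)
event = evDetect selects (M_FOLLOW, led_on)

mode=M_FOLLOW action=led_on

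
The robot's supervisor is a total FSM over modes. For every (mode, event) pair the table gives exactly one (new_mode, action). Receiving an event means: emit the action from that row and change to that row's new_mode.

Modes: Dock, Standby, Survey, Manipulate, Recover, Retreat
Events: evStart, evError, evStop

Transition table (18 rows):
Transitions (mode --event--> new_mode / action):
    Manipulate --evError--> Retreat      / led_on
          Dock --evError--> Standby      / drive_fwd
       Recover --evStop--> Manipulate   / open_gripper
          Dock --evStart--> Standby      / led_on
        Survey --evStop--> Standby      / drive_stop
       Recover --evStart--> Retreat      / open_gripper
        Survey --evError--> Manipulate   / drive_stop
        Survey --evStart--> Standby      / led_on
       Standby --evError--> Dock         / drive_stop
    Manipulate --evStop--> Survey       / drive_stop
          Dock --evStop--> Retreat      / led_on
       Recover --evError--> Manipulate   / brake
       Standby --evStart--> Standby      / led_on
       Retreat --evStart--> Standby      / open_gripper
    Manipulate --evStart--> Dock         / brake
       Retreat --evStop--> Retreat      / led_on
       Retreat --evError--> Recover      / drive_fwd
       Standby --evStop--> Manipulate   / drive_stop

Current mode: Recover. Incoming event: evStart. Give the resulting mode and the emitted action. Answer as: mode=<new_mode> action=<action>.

current mode = Recover; filter table to that mode:
  (Recover, evStop) → (Manipulate, open_gripper)
  (Recover, evStart) → (Retreat, open_gripper)  ← event matches
  (Recover, evError) → (Manipulate, brake)
event = evStart selects (Retreat, open_gripper)

mode=Retreat action=open_gripper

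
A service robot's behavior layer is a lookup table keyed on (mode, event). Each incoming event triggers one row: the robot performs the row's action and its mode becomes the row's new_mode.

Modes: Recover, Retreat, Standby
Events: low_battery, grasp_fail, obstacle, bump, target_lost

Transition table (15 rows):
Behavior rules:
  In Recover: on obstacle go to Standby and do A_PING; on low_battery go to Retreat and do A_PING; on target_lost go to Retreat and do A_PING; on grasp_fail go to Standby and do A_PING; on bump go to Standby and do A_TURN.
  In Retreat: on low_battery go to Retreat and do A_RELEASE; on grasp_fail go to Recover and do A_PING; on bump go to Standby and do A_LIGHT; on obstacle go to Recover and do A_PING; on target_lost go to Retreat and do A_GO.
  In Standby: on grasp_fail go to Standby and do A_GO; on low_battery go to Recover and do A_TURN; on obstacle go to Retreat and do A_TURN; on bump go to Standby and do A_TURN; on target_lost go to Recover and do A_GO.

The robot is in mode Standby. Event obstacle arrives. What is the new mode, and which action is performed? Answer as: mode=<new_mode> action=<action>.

mode=Retreat action=A_TURN

current mode = Standby; filter table to that mode:
  (Standby, grasp_fail) → (Standby, A_GO)
  (Standby, low_battery) → (Recover, A_TURN)
  (Standby, obstacle) → (Retreat, A_TURN)  ← event matches
  (Standby, bump) → (Standby, A_TURN)
  (Standby, target_lost) → (Recover, A_GO)
event = obstacle selects (Retreat, A_TURN)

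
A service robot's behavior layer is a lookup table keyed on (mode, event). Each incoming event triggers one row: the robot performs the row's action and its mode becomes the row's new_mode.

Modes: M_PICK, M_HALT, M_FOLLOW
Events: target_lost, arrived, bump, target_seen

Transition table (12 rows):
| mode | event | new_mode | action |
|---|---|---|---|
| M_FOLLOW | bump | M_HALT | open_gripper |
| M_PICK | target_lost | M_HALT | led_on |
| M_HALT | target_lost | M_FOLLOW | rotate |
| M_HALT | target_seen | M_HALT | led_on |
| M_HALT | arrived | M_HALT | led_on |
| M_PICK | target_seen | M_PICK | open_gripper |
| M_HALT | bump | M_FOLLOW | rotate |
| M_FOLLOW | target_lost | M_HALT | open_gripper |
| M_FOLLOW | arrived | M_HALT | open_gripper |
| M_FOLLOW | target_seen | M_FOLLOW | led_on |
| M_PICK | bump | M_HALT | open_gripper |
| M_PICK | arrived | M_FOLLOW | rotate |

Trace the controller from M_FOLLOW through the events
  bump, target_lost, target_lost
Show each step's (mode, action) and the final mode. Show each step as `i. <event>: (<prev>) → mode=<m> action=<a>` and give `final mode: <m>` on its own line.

final mode: M_HALT

1. bump: (M_FOLLOW) → mode=M_HALT action=open_gripper
2. target_lost: (M_HALT) → mode=M_FOLLOW action=rotate
3. target_lost: (M_FOLLOW) → mode=M_HALT action=open_gripper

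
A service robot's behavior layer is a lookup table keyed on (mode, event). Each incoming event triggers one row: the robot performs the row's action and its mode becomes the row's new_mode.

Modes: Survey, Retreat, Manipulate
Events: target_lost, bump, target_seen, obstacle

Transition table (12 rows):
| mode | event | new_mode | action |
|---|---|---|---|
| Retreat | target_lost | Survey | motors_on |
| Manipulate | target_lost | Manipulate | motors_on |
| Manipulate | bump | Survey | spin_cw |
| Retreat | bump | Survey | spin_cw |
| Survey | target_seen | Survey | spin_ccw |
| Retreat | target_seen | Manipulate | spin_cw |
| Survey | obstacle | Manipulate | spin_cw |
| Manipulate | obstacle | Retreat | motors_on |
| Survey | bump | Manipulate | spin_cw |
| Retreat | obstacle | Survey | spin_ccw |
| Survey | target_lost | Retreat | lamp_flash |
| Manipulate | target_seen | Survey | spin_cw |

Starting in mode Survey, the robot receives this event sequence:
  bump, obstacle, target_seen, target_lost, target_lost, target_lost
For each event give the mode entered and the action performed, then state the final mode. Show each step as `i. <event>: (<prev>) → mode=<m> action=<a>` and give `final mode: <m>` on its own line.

final mode: Manipulate

1. bump: (Survey) → mode=Manipulate action=spin_cw
2. obstacle: (Manipulate) → mode=Retreat action=motors_on
3. target_seen: (Retreat) → mode=Manipulate action=spin_cw
4. target_lost: (Manipulate) → mode=Manipulate action=motors_on
5. target_lost: (Manipulate) → mode=Manipulate action=motors_on
6. target_lost: (Manipulate) → mode=Manipulate action=motors_on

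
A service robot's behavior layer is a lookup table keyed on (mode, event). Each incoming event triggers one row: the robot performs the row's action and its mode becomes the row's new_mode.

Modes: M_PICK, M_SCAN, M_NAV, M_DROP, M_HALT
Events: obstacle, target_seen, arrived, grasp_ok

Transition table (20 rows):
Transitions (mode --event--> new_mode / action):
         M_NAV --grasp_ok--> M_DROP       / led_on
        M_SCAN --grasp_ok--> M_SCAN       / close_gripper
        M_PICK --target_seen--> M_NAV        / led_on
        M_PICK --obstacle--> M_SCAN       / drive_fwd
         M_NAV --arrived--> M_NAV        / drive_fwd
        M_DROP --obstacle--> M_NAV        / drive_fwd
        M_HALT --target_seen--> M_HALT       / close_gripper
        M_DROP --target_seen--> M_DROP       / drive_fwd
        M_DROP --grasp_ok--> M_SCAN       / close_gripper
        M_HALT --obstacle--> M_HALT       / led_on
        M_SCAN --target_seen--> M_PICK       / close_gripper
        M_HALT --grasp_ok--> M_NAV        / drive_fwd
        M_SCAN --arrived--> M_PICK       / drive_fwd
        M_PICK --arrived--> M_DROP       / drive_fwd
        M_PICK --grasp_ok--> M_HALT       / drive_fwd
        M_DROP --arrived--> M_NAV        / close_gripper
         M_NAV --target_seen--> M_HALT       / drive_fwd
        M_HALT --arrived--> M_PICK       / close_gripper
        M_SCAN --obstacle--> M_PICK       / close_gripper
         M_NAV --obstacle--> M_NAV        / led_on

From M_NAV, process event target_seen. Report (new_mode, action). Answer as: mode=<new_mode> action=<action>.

mode=M_HALT action=drive_fwd

current mode = M_NAV; filter table to that mode:
  (M_NAV, grasp_ok) → (M_DROP, led_on)
  (M_NAV, arrived) → (M_NAV, drive_fwd)
  (M_NAV, target_seen) → (M_HALT, drive_fwd)  ← event matches
  (M_NAV, obstacle) → (M_NAV, led_on)
event = target_seen selects (M_HALT, drive_fwd)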